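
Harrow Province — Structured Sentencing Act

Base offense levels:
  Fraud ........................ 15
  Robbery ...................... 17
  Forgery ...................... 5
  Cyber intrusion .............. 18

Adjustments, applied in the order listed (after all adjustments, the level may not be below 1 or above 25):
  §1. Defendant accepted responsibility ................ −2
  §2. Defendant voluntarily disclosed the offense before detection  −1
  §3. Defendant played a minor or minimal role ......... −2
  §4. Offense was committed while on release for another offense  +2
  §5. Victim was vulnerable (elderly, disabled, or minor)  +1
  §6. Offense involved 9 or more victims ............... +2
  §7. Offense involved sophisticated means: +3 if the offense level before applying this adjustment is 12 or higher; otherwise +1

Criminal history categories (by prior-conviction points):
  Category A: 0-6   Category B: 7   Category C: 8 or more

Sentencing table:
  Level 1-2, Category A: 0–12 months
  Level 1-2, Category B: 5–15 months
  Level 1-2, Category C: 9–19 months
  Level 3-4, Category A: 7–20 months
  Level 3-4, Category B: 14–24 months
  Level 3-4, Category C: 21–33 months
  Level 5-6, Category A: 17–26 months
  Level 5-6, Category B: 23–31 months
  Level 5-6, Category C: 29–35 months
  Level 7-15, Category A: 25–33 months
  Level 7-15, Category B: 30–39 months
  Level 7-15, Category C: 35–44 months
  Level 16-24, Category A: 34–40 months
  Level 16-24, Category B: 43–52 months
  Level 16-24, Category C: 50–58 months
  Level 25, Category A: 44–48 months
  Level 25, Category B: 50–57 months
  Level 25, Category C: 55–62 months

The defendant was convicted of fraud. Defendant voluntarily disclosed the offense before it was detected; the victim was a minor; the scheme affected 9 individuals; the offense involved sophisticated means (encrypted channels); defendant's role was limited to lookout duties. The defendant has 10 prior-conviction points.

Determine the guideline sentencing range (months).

Base offense level for fraud: 15.
§1 does not apply.
§2 applies: 15 − 1 = 14.
§3 applies: 14 − 2 = 12.
§4 does not apply.
§5 applies: 12 + 1 = 13.
§6 applies: 13 + 2 = 15.
§7 applies (level before this adjustment is 15 ≥ 12, so +3): 15 + 3 = 18.
Final offense level: 18.
Criminal history: 10 prior points → Category C (8+).
Level 18 falls in the 16-24 band.
Grid: Level 16-24 × Category C = 50-58 months.

50-58 months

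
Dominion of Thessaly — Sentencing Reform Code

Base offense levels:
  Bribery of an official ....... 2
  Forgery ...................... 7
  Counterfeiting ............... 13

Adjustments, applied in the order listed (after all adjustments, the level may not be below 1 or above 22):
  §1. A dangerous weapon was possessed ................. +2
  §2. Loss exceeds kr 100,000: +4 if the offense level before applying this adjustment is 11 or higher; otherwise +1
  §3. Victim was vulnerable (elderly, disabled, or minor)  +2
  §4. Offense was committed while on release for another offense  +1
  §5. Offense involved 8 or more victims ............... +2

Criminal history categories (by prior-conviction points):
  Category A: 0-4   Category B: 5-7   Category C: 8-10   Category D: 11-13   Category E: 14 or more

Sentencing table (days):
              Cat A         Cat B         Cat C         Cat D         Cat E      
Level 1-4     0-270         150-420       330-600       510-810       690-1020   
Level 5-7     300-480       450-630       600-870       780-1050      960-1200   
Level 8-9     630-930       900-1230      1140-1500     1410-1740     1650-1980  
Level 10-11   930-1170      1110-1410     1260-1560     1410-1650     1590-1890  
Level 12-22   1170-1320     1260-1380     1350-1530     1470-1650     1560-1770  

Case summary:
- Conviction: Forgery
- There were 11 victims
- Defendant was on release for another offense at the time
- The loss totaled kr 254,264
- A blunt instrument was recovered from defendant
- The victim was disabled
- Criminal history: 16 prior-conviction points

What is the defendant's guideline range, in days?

1560-1770 days

Base offense level for forgery: 7.
§1 applies: 7 + 2 = 9.
§2 applies (level before this adjustment is 9 < 11, so +1): 9 + 1 = 10.
§3 applies: 10 + 2 = 12.
§4 applies: 12 + 1 = 13.
§5 applies: 13 + 2 = 15.
Final offense level: 15.
Criminal history: 16 prior points → Category E (14+).
Level 15 falls in the 12-22 band.
Grid: Level 12-22 × Category E = 1560-1770 days.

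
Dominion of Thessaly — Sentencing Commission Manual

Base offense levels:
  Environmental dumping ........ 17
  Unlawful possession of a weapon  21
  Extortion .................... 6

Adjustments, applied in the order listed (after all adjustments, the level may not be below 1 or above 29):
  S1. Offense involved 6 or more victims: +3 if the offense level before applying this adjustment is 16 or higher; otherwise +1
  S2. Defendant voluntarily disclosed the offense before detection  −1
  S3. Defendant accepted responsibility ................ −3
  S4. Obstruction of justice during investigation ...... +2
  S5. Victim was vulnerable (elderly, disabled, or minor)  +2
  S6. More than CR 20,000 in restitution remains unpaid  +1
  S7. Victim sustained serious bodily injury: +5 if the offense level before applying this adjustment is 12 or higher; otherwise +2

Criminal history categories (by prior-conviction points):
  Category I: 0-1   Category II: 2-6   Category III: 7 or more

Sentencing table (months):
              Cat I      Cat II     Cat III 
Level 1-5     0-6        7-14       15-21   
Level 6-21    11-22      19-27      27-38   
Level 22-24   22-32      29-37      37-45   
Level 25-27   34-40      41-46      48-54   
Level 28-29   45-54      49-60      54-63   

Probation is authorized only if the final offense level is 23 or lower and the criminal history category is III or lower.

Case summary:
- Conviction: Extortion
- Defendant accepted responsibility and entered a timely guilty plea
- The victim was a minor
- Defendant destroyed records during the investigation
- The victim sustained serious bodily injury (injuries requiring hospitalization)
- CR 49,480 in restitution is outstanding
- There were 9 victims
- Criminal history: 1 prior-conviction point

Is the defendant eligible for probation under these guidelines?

Yes

Base offense level for extortion: 6.
S1 applies (level before this adjustment is 6 < 16, so +1): 6 + 1 = 7.
S2 does not apply.
S3 applies: 7 − 3 = 4.
S4 applies: 4 + 2 = 6.
S5 applies: 6 + 2 = 8.
S6 applies: 8 + 1 = 9.
S7 applies (level before this adjustment is 9 < 12, so +2): 9 + 2 = 11.
Final offense level: 11.
Criminal history: 1 prior point → Category I (0-1).
Level 11 falls in the 6-21 band.
Grid: Level 6-21 × Category I = 11-22 months.
Probation check: level 11 ≤ 23 and category I ≤ III → eligible.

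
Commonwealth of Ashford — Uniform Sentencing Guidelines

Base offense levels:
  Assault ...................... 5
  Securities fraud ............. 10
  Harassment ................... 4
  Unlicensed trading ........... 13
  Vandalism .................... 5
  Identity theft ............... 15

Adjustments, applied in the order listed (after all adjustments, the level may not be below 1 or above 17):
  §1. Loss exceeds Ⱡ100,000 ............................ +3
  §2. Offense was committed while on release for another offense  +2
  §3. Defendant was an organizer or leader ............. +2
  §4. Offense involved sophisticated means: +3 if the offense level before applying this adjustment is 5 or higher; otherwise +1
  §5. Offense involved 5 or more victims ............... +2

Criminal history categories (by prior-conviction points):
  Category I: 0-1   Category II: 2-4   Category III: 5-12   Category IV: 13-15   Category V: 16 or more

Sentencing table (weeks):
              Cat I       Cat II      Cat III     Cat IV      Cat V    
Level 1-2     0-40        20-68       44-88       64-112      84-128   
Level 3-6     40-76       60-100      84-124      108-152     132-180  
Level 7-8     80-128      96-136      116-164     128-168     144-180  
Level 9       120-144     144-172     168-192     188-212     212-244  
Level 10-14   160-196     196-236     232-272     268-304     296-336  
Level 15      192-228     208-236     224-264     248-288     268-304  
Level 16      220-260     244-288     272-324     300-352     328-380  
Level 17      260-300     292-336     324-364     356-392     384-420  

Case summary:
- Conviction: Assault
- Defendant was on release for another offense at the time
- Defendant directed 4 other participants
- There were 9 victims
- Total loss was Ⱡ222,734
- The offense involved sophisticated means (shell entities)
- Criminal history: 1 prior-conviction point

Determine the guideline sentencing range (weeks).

260-300 weeks

Base offense level for assault: 5.
§1 applies: 5 + 3 = 8.
§2 applies: 8 + 2 = 10.
§3 applies: 10 + 2 = 12.
§4 applies (level before this adjustment is 12 ≥ 5, so +3): 12 + 3 = 15.
§5 applies: 15 + 2 = 17.
Final offense level: 17.
Criminal history: 1 prior point → Category I (0-1).
Level 17 falls in the 17 band.
Grid: Level 17 × Category I = 260-300 weeks.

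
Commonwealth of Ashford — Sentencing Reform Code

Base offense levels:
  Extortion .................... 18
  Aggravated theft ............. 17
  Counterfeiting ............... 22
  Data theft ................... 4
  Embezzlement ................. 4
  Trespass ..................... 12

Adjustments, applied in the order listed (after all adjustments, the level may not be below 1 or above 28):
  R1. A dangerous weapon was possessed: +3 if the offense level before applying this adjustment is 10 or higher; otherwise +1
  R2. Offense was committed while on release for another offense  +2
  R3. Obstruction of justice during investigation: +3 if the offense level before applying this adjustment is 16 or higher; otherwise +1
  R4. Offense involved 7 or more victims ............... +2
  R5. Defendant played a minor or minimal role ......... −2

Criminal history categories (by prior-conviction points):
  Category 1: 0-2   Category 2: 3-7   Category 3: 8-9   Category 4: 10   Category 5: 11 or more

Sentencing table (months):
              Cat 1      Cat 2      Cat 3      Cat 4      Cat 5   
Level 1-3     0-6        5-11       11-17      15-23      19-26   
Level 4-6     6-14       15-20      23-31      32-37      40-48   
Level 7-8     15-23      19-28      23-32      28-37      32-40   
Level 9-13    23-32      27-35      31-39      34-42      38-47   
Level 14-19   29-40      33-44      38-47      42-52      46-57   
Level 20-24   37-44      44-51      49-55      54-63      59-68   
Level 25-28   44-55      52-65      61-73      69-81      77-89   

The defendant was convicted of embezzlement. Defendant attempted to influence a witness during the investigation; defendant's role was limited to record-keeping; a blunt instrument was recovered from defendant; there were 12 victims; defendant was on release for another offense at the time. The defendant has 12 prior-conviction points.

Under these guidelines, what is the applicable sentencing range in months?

32-40 months

Base offense level for embezzlement: 4.
R1 applies (level before this adjustment is 4 < 10, so +1): 4 + 1 = 5.
R2 applies: 5 + 2 = 7.
R3 applies (level before this adjustment is 7 < 16, so +1): 7 + 1 = 8.
R4 applies: 8 + 2 = 10.
R5 applies: 10 − 2 = 8.
Final offense level: 8.
Criminal history: 12 prior points → Category 5 (11+).
Level 8 falls in the 7-8 band.
Grid: Level 7-8 × Category 5 = 32-40 months.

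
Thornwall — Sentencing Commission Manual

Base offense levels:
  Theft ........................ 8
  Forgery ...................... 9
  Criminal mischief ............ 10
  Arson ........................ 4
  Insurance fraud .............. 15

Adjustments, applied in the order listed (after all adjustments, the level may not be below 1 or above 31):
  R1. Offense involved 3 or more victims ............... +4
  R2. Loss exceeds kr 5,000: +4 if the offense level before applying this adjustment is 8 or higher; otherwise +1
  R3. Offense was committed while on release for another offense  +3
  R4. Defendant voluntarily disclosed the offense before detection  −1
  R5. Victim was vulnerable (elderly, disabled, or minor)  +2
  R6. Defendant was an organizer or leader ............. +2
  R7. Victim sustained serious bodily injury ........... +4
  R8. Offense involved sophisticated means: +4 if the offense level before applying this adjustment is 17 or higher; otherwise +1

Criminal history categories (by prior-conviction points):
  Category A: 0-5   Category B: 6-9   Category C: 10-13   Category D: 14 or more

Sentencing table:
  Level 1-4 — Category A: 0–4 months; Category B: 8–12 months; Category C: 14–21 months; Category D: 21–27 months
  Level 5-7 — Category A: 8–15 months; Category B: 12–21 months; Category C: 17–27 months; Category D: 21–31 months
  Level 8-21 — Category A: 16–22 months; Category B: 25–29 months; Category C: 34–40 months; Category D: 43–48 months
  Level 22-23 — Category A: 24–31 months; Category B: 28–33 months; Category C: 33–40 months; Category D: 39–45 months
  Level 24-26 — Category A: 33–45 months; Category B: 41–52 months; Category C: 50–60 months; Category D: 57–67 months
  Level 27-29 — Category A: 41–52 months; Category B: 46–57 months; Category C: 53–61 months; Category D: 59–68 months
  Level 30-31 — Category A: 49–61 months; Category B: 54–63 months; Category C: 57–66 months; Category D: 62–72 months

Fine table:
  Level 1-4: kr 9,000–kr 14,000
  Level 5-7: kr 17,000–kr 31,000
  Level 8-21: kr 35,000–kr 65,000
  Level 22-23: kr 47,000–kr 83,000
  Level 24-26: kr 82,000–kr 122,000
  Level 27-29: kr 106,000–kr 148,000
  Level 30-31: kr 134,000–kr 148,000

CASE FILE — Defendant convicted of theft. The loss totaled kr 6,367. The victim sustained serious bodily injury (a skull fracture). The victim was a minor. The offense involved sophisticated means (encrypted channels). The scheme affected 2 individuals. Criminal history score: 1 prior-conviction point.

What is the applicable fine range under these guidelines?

kr 47,000–kr 83,000

Base offense level for theft: 8.
R1 does not apply.
R2 applies (level before this adjustment is 8 ≥ 8, so +4): 8 + 4 = 12.
R4 does not apply.
R5 applies: 12 + 2 = 14.
R7 applies: 14 + 4 = 18.
R8 applies (level before this adjustment is 18 ≥ 17, so +4): 18 + 4 = 22.
Final offense level: 22.
Level 22 falls in the 22-23 band.
Fine table: Level 22-23 → kr 47,000–kr 83,000.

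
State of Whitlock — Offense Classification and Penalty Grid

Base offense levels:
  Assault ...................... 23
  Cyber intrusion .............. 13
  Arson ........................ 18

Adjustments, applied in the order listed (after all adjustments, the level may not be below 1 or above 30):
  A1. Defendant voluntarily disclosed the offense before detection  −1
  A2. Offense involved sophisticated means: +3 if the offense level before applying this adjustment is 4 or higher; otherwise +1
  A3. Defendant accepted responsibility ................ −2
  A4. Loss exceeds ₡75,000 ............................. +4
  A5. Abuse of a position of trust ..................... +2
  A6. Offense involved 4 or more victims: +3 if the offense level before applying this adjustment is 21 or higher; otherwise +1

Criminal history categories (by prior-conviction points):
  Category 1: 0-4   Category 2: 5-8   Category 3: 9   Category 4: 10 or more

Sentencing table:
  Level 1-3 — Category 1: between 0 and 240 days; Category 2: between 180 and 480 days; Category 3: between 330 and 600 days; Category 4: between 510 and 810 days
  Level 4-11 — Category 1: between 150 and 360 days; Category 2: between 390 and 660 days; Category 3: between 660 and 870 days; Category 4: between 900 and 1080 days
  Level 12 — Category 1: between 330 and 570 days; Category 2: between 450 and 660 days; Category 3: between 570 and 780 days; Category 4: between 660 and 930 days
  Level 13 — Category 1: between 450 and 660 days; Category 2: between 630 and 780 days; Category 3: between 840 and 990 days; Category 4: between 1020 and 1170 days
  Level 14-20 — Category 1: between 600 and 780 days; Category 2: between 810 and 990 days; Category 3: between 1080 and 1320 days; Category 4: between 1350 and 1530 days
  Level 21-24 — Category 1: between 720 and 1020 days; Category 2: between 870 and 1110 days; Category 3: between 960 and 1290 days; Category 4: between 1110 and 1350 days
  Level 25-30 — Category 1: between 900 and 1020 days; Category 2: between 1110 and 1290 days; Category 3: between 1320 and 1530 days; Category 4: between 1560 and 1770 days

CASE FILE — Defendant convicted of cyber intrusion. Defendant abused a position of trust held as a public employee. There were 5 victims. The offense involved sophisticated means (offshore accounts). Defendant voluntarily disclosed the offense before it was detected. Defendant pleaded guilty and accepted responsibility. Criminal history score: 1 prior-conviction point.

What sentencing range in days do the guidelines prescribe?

Base offense level for cyber intrusion: 13.
A1 applies: 13 − 1 = 12.
A2 applies (level before this adjustment is 12 ≥ 4, so +3): 12 + 3 = 15.
A3 applies: 15 − 2 = 13.
A4 does not apply.
A5 applies: 13 + 2 = 15.
A6 applies (level before this adjustment is 15 < 21, so +1): 15 + 1 = 16.
Final offense level: 16.
Criminal history: 1 prior point → Category 1 (0-4).
Level 16 falls in the 14-20 band.
Grid: Level 14-20 × Category 1 = 600-780 days.

600-780 days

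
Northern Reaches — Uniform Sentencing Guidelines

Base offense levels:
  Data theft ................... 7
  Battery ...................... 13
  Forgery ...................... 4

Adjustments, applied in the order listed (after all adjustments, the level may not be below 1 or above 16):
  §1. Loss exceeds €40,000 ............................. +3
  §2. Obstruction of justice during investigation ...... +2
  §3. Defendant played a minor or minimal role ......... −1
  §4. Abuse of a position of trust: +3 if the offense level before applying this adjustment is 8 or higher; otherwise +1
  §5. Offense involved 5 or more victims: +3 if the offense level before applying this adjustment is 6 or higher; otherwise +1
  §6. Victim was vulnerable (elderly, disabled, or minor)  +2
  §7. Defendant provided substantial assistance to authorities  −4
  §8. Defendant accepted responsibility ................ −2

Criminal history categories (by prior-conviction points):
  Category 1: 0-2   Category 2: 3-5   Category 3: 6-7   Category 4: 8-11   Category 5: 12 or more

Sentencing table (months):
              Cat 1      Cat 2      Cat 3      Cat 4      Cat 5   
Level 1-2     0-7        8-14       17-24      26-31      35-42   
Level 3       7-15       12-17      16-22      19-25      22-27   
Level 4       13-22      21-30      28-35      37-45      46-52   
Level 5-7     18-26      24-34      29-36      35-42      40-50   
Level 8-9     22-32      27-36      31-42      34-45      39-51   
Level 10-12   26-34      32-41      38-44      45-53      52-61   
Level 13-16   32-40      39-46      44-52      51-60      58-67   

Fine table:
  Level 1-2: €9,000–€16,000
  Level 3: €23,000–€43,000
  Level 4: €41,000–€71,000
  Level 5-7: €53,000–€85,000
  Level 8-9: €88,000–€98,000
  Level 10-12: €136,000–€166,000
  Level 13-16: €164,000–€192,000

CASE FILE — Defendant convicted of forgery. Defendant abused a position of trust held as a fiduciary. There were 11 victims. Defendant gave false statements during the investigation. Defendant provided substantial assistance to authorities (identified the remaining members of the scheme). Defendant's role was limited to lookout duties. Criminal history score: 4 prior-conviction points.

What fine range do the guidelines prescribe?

Base offense level for forgery: 4.
§1 does not apply.
§2 applies: 4 + 2 = 6.
§3 applies: 6 − 1 = 5.
§4 applies (level before this adjustment is 5 < 8, so +1): 5 + 1 = 6.
§5 applies (level before this adjustment is 6 ≥ 6, so +3): 6 + 3 = 9.
§6 does not apply.
§7 applies: 9 − 4 = 5.
Final offense level: 5.
Level 5 falls in the 5-7 band.
Fine table: Level 5-7 → €53,000–€85,000.

€53,000–€85,000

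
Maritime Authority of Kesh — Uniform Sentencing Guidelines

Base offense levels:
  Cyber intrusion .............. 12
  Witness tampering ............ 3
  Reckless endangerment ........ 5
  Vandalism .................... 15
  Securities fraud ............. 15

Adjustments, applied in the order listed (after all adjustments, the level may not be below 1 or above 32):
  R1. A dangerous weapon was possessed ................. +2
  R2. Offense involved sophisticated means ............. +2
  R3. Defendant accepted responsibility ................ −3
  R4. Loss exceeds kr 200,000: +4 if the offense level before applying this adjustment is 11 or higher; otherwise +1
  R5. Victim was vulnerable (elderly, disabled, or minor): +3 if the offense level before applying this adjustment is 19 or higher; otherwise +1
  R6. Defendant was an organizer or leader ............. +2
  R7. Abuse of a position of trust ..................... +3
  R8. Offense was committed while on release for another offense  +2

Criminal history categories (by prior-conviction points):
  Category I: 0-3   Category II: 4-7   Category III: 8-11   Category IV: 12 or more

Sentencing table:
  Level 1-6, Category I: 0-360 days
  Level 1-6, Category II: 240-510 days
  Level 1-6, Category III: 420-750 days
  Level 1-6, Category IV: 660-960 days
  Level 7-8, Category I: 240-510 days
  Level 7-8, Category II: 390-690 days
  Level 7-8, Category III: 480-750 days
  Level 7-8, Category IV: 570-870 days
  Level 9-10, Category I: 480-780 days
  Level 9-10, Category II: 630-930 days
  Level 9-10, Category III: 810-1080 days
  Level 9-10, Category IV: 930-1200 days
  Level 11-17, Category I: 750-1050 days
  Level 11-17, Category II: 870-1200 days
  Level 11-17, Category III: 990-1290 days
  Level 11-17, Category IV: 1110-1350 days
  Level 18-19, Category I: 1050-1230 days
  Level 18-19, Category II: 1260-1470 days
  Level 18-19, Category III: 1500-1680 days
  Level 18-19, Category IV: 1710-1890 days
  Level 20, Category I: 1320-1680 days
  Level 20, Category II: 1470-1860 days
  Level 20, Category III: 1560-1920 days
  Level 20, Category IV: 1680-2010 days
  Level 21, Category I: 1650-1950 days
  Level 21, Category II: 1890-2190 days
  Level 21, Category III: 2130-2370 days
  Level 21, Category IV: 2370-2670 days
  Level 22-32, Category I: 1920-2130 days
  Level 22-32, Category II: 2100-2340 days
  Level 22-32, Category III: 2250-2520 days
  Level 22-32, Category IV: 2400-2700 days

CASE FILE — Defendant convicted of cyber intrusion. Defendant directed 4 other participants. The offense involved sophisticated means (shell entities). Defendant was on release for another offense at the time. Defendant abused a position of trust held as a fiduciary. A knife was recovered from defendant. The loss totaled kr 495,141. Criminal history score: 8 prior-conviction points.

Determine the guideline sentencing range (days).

2250-2520 days

Base offense level for cyber intrusion: 12.
R1 applies: 12 + 2 = 14.
R2 applies: 14 + 2 = 16.
R4 applies (level before this adjustment is 16 ≥ 11, so +4): 16 + 4 = 20.
R5 does not apply.
R6 applies: 20 + 2 = 22.
R7 applies: 22 + 3 = 25.
R8 applies: 25 + 2 = 27.
Final offense level: 27.
Criminal history: 8 prior points → Category III (8-11).
Level 27 falls in the 22-32 band.
Grid: Level 22-32 × Category III = 2250-2520 days.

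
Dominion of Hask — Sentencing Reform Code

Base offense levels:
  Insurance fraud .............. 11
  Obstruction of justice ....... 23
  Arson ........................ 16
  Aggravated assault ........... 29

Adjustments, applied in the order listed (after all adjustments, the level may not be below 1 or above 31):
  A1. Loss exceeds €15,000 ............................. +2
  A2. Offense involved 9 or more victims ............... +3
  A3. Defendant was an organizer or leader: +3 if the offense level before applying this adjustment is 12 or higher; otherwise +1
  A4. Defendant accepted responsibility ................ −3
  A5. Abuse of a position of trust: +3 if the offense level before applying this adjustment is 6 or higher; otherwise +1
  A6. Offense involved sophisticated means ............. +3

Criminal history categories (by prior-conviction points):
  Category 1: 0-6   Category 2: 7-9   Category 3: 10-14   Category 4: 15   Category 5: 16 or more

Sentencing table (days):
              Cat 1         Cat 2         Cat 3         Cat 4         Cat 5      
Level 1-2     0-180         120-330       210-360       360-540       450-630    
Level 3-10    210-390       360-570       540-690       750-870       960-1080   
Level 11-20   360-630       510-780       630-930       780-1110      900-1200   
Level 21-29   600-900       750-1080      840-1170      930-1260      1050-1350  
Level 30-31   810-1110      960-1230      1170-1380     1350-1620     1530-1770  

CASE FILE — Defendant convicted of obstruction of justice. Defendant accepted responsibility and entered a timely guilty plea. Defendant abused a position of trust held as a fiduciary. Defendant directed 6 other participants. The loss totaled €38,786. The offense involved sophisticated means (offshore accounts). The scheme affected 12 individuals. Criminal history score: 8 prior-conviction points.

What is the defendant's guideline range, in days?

960-1230 days

Base offense level for obstruction of justice: 23.
A1 applies: 23 + 2 = 25.
A2 applies: 25 + 3 = 28.
A3 applies (level before this adjustment is 28 ≥ 12, so +3): 28 + 3 = 31.
A4 applies: 31 − 3 = 28.
A5 applies (level before this adjustment is 28 ≥ 6, so +3): 28 + 3 = 31.
A6 applies: 31 + 3 = 34.
Level 34 exceeds the maximum of 31; capped at 31.
Final offense level: 31.
Criminal history: 8 prior points → Category 2 (7-9).
Level 31 falls in the 30-31 band.
Grid: Level 30-31 × Category 2 = 960-1230 days.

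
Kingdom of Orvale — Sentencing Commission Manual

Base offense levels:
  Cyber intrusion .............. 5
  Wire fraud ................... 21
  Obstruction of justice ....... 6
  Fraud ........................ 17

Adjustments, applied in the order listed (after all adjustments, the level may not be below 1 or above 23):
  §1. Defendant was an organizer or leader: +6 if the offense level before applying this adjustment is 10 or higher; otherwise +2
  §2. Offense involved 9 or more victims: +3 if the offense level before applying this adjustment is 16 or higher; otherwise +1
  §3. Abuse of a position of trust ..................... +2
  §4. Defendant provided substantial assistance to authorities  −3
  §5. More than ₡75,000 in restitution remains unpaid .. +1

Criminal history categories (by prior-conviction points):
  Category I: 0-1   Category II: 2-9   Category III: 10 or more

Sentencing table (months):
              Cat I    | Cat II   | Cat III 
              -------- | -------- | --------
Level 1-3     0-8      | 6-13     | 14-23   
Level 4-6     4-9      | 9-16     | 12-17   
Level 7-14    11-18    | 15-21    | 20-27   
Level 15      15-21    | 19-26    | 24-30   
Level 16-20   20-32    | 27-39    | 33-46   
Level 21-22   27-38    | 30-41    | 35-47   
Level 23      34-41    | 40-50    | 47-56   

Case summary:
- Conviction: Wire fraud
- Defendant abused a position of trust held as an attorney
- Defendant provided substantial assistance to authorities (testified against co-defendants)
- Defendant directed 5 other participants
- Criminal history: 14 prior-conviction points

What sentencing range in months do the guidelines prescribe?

47-56 months

Base offense level for wire fraud: 21.
§1 applies (level before this adjustment is 21 ≥ 10, so +6): 21 + 6 = 27.
§2 does not apply.
§3 applies: 27 + 2 = 29.
§4 applies: 29 − 3 = 26.
Level 26 exceeds the maximum of 23; capped at 23.
Final offense level: 23.
Criminal history: 14 prior points → Category III (10+).
Level 23 falls in the 23 band.
Grid: Level 23 × Category III = 47-56 months.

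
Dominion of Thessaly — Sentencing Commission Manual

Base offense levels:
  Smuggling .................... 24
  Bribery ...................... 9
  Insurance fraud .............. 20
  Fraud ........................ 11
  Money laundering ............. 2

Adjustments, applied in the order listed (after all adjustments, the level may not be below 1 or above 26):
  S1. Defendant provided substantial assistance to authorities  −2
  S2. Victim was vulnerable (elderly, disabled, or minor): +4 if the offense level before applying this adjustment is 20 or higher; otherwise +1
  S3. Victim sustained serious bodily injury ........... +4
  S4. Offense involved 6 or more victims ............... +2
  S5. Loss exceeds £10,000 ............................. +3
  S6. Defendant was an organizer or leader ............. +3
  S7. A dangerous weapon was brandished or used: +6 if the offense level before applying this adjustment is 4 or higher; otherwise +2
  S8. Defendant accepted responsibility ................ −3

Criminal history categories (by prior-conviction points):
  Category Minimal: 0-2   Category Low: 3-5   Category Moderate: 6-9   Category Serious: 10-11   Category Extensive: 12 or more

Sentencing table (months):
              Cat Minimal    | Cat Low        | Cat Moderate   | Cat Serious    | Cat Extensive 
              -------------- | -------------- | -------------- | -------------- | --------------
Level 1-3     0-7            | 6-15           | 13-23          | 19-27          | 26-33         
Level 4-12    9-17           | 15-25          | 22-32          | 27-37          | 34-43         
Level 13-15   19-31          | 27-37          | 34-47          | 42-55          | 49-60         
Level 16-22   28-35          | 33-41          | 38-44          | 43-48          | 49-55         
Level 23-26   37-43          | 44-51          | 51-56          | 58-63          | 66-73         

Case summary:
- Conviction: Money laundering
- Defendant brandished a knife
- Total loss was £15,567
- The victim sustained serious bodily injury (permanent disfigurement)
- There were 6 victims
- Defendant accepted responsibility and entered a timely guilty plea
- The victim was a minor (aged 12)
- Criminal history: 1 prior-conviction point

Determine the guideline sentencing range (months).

Base offense level for money laundering: 2.
S1 does not apply.
S2 applies (level before this adjustment is 2 < 20, so +1): 2 + 1 = 3.
S3 applies: 3 + 4 = 7.
S4 applies: 7 + 2 = 9.
S5 applies: 9 + 3 = 12.
S6 does not apply.
S7 applies (level before this adjustment is 12 ≥ 4, so +6): 12 + 6 = 18.
S8 applies: 18 − 3 = 15.
Final offense level: 15.
Criminal history: 1 prior point → Category Minimal (0-2).
Level 15 falls in the 13-15 band.
Grid: Level 13-15 × Category Minimal = 19-31 months.

19-31 months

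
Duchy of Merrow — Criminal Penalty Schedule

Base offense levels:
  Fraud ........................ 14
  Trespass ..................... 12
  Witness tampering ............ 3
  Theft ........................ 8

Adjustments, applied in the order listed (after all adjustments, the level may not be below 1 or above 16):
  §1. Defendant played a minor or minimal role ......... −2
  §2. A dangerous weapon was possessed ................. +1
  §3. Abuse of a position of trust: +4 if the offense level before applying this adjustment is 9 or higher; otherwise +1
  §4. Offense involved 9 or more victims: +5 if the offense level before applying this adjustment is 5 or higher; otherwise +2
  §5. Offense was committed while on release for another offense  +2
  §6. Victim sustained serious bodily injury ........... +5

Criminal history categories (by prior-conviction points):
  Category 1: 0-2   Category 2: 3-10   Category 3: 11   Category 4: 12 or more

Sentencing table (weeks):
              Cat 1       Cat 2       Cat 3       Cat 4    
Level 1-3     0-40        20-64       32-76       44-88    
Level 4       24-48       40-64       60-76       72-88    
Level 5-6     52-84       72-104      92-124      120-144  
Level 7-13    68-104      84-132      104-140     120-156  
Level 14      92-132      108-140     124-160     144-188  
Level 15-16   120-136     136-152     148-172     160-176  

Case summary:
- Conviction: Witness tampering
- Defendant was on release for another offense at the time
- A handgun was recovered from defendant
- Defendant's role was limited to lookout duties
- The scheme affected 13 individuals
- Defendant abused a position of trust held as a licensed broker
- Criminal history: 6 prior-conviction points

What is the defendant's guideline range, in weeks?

Base offense level for witness tampering: 3.
§1 applies: 3 − 2 = 1.
§2 applies: 1 + 1 = 2.
§3 applies (level before this adjustment is 2 < 9, so +1): 2 + 1 = 3.
§4 applies (level before this adjustment is 3 < 5, so +2): 3 + 2 = 5.
§5 applies: 5 + 2 = 7.
§6 does not apply.
Final offense level: 7.
Criminal history: 6 prior points → Category 2 (3-10).
Level 7 falls in the 7-13 band.
Grid: Level 7-13 × Category 2 = 84-132 weeks.

84-132 weeks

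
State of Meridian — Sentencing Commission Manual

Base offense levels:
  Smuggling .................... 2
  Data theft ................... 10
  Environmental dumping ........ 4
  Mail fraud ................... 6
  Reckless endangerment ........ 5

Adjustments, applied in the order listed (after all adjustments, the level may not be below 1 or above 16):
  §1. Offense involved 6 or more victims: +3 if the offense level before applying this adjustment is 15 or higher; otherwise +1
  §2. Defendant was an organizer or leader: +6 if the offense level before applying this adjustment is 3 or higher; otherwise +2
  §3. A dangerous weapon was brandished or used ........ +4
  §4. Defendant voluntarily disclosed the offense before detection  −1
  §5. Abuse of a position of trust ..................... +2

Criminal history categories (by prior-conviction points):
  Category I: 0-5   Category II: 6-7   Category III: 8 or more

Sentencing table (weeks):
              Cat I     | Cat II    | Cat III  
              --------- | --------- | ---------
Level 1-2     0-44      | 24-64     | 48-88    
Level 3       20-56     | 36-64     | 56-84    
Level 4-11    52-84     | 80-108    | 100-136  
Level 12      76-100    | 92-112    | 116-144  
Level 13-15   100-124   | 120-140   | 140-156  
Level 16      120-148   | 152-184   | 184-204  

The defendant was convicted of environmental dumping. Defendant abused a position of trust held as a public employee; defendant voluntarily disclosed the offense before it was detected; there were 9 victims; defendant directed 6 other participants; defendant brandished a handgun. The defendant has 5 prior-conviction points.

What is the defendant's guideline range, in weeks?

Base offense level for environmental dumping: 4.
§1 applies (level before this adjustment is 4 < 15, so +1): 4 + 1 = 5.
§2 applies (level before this adjustment is 5 ≥ 3, so +6): 5 + 6 = 11.
§3 applies: 11 + 4 = 15.
§4 applies: 15 − 1 = 14.
§5 applies: 14 + 2 = 16.
Final offense level: 16.
Criminal history: 5 prior points → Category I (0-5).
Level 16 falls in the 16 band.
Grid: Level 16 × Category I = 120-148 weeks.

120-148 weeks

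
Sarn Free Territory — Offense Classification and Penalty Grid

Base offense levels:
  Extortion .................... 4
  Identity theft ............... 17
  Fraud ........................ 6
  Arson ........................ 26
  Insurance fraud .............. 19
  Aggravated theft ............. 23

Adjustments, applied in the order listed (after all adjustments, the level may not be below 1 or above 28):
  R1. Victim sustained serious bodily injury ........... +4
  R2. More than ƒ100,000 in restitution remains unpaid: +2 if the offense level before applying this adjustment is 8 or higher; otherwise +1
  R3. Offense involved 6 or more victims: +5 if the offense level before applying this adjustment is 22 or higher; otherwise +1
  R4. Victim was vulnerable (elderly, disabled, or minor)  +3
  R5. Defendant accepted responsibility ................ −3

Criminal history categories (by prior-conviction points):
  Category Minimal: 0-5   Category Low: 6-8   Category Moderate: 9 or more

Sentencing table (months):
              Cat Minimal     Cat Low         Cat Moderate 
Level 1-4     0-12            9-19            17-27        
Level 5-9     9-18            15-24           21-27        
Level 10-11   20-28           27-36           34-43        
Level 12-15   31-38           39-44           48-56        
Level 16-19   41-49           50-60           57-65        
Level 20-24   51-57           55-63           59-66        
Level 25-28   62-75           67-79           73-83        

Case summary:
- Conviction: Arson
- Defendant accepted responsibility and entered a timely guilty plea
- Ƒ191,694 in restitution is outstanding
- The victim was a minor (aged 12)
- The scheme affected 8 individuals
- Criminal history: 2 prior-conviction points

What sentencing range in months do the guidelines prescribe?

Base offense level for arson: 26.
R2 applies (level before this adjustment is 26 ≥ 8, so +2): 26 + 2 = 28.
R3 applies (level before this adjustment is 28 ≥ 22, so +5): 28 + 5 = 33.
R4 applies: 33 + 3 = 36.
R5 applies: 36 − 3 = 33.
Level 33 exceeds the maximum of 28; capped at 28.
Final offense level: 28.
Criminal history: 2 prior points → Category Minimal (0-5).
Level 28 falls in the 25-28 band.
Grid: Level 25-28 × Category Minimal = 62-75 months.

62-75 months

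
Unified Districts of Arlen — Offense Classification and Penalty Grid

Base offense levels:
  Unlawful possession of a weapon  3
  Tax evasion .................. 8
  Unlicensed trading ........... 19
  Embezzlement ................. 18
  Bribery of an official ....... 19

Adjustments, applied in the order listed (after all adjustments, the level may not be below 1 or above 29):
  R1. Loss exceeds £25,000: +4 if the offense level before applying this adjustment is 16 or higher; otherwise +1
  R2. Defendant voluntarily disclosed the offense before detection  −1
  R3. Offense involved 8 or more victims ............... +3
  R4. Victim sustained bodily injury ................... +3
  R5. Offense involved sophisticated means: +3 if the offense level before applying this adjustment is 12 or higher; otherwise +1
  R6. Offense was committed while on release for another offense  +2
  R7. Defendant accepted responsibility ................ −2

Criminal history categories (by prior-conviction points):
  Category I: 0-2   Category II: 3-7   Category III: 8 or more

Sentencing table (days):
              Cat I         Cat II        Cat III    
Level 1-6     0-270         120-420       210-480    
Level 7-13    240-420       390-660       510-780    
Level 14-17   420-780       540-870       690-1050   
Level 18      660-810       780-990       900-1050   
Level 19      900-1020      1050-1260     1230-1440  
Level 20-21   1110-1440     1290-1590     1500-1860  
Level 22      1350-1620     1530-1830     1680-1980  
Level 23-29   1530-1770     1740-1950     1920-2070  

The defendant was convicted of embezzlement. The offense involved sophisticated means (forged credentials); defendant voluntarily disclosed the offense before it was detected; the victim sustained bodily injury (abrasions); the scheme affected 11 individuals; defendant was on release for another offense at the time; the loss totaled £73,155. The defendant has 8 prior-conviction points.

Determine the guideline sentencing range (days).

Base offense level for embezzlement: 18.
R1 applies (level before this adjustment is 18 ≥ 16, so +4): 18 + 4 = 22.
R2 applies: 22 − 1 = 21.
R3 applies: 21 + 3 = 24.
R4 applies: 24 + 3 = 27.
R5 applies (level before this adjustment is 27 ≥ 12, so +3): 27 + 3 = 30.
R6 applies: 30 + 2 = 32.
Level 32 exceeds the maximum of 29; capped at 29.
Final offense level: 29.
Criminal history: 8 prior points → Category III (8+).
Level 29 falls in the 23-29 band.
Grid: Level 23-29 × Category III = 1920-2070 days.

1920-2070 days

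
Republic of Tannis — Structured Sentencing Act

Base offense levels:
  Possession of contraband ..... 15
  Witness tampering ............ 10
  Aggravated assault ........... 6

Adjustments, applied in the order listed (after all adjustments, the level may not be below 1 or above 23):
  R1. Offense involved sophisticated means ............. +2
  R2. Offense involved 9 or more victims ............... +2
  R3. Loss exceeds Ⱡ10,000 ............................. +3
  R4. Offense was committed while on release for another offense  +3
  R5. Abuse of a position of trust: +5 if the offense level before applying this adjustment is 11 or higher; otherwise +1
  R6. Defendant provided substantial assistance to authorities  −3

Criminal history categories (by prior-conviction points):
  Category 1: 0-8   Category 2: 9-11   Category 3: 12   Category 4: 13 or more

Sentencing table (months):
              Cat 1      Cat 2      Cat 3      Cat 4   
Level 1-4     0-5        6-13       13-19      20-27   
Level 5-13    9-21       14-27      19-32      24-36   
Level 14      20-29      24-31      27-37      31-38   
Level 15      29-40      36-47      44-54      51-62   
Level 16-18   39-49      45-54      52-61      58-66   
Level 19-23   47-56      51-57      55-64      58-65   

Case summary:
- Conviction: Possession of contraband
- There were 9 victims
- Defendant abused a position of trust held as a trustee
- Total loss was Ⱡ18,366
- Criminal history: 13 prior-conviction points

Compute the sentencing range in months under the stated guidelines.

58-65 months

Base offense level for possession of contraband: 15.
R2 applies: 15 + 2 = 17.
R3 applies: 17 + 3 = 20.
R4 does not apply.
R5 applies (level before this adjustment is 20 ≥ 11, so +5): 20 + 5 = 25.
Level 25 exceeds the maximum of 23; capped at 23.
Final offense level: 23.
Criminal history: 13 prior points → Category 4 (13+).
Level 23 falls in the 19-23 band.
Grid: Level 19-23 × Category 4 = 58-65 months.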